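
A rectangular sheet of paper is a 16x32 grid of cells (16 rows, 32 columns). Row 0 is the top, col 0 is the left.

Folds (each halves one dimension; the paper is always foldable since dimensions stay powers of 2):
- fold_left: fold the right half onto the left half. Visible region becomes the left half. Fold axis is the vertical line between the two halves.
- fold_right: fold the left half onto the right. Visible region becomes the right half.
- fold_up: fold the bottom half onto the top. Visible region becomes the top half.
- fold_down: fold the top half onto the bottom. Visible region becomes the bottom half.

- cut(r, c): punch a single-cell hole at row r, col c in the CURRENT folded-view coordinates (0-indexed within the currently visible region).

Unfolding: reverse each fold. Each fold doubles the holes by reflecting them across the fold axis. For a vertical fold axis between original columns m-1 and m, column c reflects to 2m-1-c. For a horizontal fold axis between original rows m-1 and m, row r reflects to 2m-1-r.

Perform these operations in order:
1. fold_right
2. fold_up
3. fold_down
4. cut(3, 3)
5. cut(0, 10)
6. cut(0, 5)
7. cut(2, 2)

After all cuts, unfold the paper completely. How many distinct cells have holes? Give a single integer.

Op 1 fold_right: fold axis v@16; visible region now rows[0,16) x cols[16,32) = 16x16
Op 2 fold_up: fold axis h@8; visible region now rows[0,8) x cols[16,32) = 8x16
Op 3 fold_down: fold axis h@4; visible region now rows[4,8) x cols[16,32) = 4x16
Op 4 cut(3, 3): punch at orig (7,19); cuts so far [(7, 19)]; region rows[4,8) x cols[16,32) = 4x16
Op 5 cut(0, 10): punch at orig (4,26); cuts so far [(4, 26), (7, 19)]; region rows[4,8) x cols[16,32) = 4x16
Op 6 cut(0, 5): punch at orig (4,21); cuts so far [(4, 21), (4, 26), (7, 19)]; region rows[4,8) x cols[16,32) = 4x16
Op 7 cut(2, 2): punch at orig (6,18); cuts so far [(4, 21), (4, 26), (6, 18), (7, 19)]; region rows[4,8) x cols[16,32) = 4x16
Unfold 1 (reflect across h@4): 8 holes -> [(0, 19), (1, 18), (3, 21), (3, 26), (4, 21), (4, 26), (6, 18), (7, 19)]
Unfold 2 (reflect across h@8): 16 holes -> [(0, 19), (1, 18), (3, 21), (3, 26), (4, 21), (4, 26), (6, 18), (7, 19), (8, 19), (9, 18), (11, 21), (11, 26), (12, 21), (12, 26), (14, 18), (15, 19)]
Unfold 3 (reflect across v@16): 32 holes -> [(0, 12), (0, 19), (1, 13), (1, 18), (3, 5), (3, 10), (3, 21), (3, 26), (4, 5), (4, 10), (4, 21), (4, 26), (6, 13), (6, 18), (7, 12), (7, 19), (8, 12), (8, 19), (9, 13), (9, 18), (11, 5), (11, 10), (11, 21), (11, 26), (12, 5), (12, 10), (12, 21), (12, 26), (14, 13), (14, 18), (15, 12), (15, 19)]

Answer: 32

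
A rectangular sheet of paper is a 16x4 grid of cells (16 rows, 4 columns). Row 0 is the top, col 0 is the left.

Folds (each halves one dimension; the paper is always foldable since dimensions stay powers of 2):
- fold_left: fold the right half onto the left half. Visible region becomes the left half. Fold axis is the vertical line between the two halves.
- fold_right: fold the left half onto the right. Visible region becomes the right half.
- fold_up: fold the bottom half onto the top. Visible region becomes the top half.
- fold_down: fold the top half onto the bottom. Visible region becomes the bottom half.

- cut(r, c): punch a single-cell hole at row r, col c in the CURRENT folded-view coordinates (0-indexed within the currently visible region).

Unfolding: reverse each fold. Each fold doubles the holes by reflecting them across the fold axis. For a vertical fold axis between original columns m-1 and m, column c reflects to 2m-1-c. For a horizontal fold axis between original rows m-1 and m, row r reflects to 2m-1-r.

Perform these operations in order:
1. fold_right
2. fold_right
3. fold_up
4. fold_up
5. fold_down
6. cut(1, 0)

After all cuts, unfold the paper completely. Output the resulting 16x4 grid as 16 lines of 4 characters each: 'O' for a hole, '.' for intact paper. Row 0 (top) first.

Op 1 fold_right: fold axis v@2; visible region now rows[0,16) x cols[2,4) = 16x2
Op 2 fold_right: fold axis v@3; visible region now rows[0,16) x cols[3,4) = 16x1
Op 3 fold_up: fold axis h@8; visible region now rows[0,8) x cols[3,4) = 8x1
Op 4 fold_up: fold axis h@4; visible region now rows[0,4) x cols[3,4) = 4x1
Op 5 fold_down: fold axis h@2; visible region now rows[2,4) x cols[3,4) = 2x1
Op 6 cut(1, 0): punch at orig (3,3); cuts so far [(3, 3)]; region rows[2,4) x cols[3,4) = 2x1
Unfold 1 (reflect across h@2): 2 holes -> [(0, 3), (3, 3)]
Unfold 2 (reflect across h@4): 4 holes -> [(0, 3), (3, 3), (4, 3), (7, 3)]
Unfold 3 (reflect across h@8): 8 holes -> [(0, 3), (3, 3), (4, 3), (7, 3), (8, 3), (11, 3), (12, 3), (15, 3)]
Unfold 4 (reflect across v@3): 16 holes -> [(0, 2), (0, 3), (3, 2), (3, 3), (4, 2), (4, 3), (7, 2), (7, 3), (8, 2), (8, 3), (11, 2), (11, 3), (12, 2), (12, 3), (15, 2), (15, 3)]
Unfold 5 (reflect across v@2): 32 holes -> [(0, 0), (0, 1), (0, 2), (0, 3), (3, 0), (3, 1), (3, 2), (3, 3), (4, 0), (4, 1), (4, 2), (4, 3), (7, 0), (7, 1), (7, 2), (7, 3), (8, 0), (8, 1), (8, 2), (8, 3), (11, 0), (11, 1), (11, 2), (11, 3), (12, 0), (12, 1), (12, 2), (12, 3), (15, 0), (15, 1), (15, 2), (15, 3)]

Answer: OOOO
....
....
OOOO
OOOO
....
....
OOOO
OOOO
....
....
OOOO
OOOO
....
....
OOOO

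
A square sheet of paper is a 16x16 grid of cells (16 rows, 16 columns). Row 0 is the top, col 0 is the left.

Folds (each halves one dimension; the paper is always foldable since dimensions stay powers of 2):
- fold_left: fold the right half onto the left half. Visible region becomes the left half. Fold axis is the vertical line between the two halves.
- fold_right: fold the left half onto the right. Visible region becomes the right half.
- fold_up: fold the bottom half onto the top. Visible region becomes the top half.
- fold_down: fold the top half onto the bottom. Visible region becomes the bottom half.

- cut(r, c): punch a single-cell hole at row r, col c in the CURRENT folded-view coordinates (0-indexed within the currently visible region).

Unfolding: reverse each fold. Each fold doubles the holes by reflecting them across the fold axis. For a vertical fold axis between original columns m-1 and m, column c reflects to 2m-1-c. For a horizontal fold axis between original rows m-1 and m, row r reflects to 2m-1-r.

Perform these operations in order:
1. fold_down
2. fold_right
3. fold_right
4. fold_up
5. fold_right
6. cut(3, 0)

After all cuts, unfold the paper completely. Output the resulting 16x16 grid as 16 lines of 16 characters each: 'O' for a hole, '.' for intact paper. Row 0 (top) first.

Op 1 fold_down: fold axis h@8; visible region now rows[8,16) x cols[0,16) = 8x16
Op 2 fold_right: fold axis v@8; visible region now rows[8,16) x cols[8,16) = 8x8
Op 3 fold_right: fold axis v@12; visible region now rows[8,16) x cols[12,16) = 8x4
Op 4 fold_up: fold axis h@12; visible region now rows[8,12) x cols[12,16) = 4x4
Op 5 fold_right: fold axis v@14; visible region now rows[8,12) x cols[14,16) = 4x2
Op 6 cut(3, 0): punch at orig (11,14); cuts so far [(11, 14)]; region rows[8,12) x cols[14,16) = 4x2
Unfold 1 (reflect across v@14): 2 holes -> [(11, 13), (11, 14)]
Unfold 2 (reflect across h@12): 4 holes -> [(11, 13), (11, 14), (12, 13), (12, 14)]
Unfold 3 (reflect across v@12): 8 holes -> [(11, 9), (11, 10), (11, 13), (11, 14), (12, 9), (12, 10), (12, 13), (12, 14)]
Unfold 4 (reflect across v@8): 16 holes -> [(11, 1), (11, 2), (11, 5), (11, 6), (11, 9), (11, 10), (11, 13), (11, 14), (12, 1), (12, 2), (12, 5), (12, 6), (12, 9), (12, 10), (12, 13), (12, 14)]
Unfold 5 (reflect across h@8): 32 holes -> [(3, 1), (3, 2), (3, 5), (3, 6), (3, 9), (3, 10), (3, 13), (3, 14), (4, 1), (4, 2), (4, 5), (4, 6), (4, 9), (4, 10), (4, 13), (4, 14), (11, 1), (11, 2), (11, 5), (11, 6), (11, 9), (11, 10), (11, 13), (11, 14), (12, 1), (12, 2), (12, 5), (12, 6), (12, 9), (12, 10), (12, 13), (12, 14)]

Answer: ................
................
................
.OO..OO..OO..OO.
.OO..OO..OO..OO.
................
................
................
................
................
................
.OO..OO..OO..OO.
.OO..OO..OO..OO.
................
................
................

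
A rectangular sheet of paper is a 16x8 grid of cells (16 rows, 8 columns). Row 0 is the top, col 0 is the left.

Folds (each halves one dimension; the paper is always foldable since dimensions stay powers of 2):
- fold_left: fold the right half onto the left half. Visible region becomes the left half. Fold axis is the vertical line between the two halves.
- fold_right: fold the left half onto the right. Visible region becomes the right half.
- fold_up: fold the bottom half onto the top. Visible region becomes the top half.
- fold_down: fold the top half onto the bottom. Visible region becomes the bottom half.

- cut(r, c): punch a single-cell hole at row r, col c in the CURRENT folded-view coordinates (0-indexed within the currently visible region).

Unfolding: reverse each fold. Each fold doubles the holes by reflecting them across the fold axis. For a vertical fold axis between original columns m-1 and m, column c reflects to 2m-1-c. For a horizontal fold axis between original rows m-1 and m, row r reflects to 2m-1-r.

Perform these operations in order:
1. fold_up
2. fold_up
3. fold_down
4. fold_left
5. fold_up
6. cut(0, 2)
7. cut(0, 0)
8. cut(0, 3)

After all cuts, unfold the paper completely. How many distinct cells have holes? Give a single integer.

Answer: 96

Derivation:
Op 1 fold_up: fold axis h@8; visible region now rows[0,8) x cols[0,8) = 8x8
Op 2 fold_up: fold axis h@4; visible region now rows[0,4) x cols[0,8) = 4x8
Op 3 fold_down: fold axis h@2; visible region now rows[2,4) x cols[0,8) = 2x8
Op 4 fold_left: fold axis v@4; visible region now rows[2,4) x cols[0,4) = 2x4
Op 5 fold_up: fold axis h@3; visible region now rows[2,3) x cols[0,4) = 1x4
Op 6 cut(0, 2): punch at orig (2,2); cuts so far [(2, 2)]; region rows[2,3) x cols[0,4) = 1x4
Op 7 cut(0, 0): punch at orig (2,0); cuts so far [(2, 0), (2, 2)]; region rows[2,3) x cols[0,4) = 1x4
Op 8 cut(0, 3): punch at orig (2,3); cuts so far [(2, 0), (2, 2), (2, 3)]; region rows[2,3) x cols[0,4) = 1x4
Unfold 1 (reflect across h@3): 6 holes -> [(2, 0), (2, 2), (2, 3), (3, 0), (3, 2), (3, 3)]
Unfold 2 (reflect across v@4): 12 holes -> [(2, 0), (2, 2), (2, 3), (2, 4), (2, 5), (2, 7), (3, 0), (3, 2), (3, 3), (3, 4), (3, 5), (3, 7)]
Unfold 3 (reflect across h@2): 24 holes -> [(0, 0), (0, 2), (0, 3), (0, 4), (0, 5), (0, 7), (1, 0), (1, 2), (1, 3), (1, 4), (1, 5), (1, 7), (2, 0), (2, 2), (2, 3), (2, 4), (2, 5), (2, 7), (3, 0), (3, 2), (3, 3), (3, 4), (3, 5), (3, 7)]
Unfold 4 (reflect across h@4): 48 holes -> [(0, 0), (0, 2), (0, 3), (0, 4), (0, 5), (0, 7), (1, 0), (1, 2), (1, 3), (1, 4), (1, 5), (1, 7), (2, 0), (2, 2), (2, 3), (2, 4), (2, 5), (2, 7), (3, 0), (3, 2), (3, 3), (3, 4), (3, 5), (3, 7), (4, 0), (4, 2), (4, 3), (4, 4), (4, 5), (4, 7), (5, 0), (5, 2), (5, 3), (5, 4), (5, 5), (5, 7), (6, 0), (6, 2), (6, 3), (6, 4), (6, 5), (6, 7), (7, 0), (7, 2), (7, 3), (7, 4), (7, 5), (7, 7)]
Unfold 5 (reflect across h@8): 96 holes -> [(0, 0), (0, 2), (0, 3), (0, 4), (0, 5), (0, 7), (1, 0), (1, 2), (1, 3), (1, 4), (1, 5), (1, 7), (2, 0), (2, 2), (2, 3), (2, 4), (2, 5), (2, 7), (3, 0), (3, 2), (3, 3), (3, 4), (3, 5), (3, 7), (4, 0), (4, 2), (4, 3), (4, 4), (4, 5), (4, 7), (5, 0), (5, 2), (5, 3), (5, 4), (5, 5), (5, 7), (6, 0), (6, 2), (6, 3), (6, 4), (6, 5), (6, 7), (7, 0), (7, 2), (7, 3), (7, 4), (7, 5), (7, 7), (8, 0), (8, 2), (8, 3), (8, 4), (8, 5), (8, 7), (9, 0), (9, 2), (9, 3), (9, 4), (9, 5), (9, 7), (10, 0), (10, 2), (10, 3), (10, 4), (10, 5), (10, 7), (11, 0), (11, 2), (11, 3), (11, 4), (11, 5), (11, 7), (12, 0), (12, 2), (12, 3), (12, 4), (12, 5), (12, 7), (13, 0), (13, 2), (13, 3), (13, 4), (13, 5), (13, 7), (14, 0), (14, 2), (14, 3), (14, 4), (14, 5), (14, 7), (15, 0), (15, 2), (15, 3), (15, 4), (15, 5), (15, 7)]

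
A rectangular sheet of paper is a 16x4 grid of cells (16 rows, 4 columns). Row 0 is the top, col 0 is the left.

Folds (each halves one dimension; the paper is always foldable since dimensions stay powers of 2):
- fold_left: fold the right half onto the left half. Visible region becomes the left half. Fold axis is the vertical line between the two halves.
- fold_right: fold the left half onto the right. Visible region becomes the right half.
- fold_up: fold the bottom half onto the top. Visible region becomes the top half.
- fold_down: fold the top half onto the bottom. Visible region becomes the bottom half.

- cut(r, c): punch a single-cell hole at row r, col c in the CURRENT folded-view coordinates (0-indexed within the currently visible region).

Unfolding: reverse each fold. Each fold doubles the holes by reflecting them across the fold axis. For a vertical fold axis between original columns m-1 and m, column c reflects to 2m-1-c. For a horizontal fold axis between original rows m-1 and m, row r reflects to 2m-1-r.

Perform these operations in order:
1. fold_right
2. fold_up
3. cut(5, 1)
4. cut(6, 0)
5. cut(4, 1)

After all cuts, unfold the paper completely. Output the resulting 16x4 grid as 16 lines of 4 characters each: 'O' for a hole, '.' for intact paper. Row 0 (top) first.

Answer: ....
....
....
....
O..O
O..O
.OO.
....
....
.OO.
O..O
O..O
....
....
....
....

Derivation:
Op 1 fold_right: fold axis v@2; visible region now rows[0,16) x cols[2,4) = 16x2
Op 2 fold_up: fold axis h@8; visible region now rows[0,8) x cols[2,4) = 8x2
Op 3 cut(5, 1): punch at orig (5,3); cuts so far [(5, 3)]; region rows[0,8) x cols[2,4) = 8x2
Op 4 cut(6, 0): punch at orig (6,2); cuts so far [(5, 3), (6, 2)]; region rows[0,8) x cols[2,4) = 8x2
Op 5 cut(4, 1): punch at orig (4,3); cuts so far [(4, 3), (5, 3), (6, 2)]; region rows[0,8) x cols[2,4) = 8x2
Unfold 1 (reflect across h@8): 6 holes -> [(4, 3), (5, 3), (6, 2), (9, 2), (10, 3), (11, 3)]
Unfold 2 (reflect across v@2): 12 holes -> [(4, 0), (4, 3), (5, 0), (5, 3), (6, 1), (6, 2), (9, 1), (9, 2), (10, 0), (10, 3), (11, 0), (11, 3)]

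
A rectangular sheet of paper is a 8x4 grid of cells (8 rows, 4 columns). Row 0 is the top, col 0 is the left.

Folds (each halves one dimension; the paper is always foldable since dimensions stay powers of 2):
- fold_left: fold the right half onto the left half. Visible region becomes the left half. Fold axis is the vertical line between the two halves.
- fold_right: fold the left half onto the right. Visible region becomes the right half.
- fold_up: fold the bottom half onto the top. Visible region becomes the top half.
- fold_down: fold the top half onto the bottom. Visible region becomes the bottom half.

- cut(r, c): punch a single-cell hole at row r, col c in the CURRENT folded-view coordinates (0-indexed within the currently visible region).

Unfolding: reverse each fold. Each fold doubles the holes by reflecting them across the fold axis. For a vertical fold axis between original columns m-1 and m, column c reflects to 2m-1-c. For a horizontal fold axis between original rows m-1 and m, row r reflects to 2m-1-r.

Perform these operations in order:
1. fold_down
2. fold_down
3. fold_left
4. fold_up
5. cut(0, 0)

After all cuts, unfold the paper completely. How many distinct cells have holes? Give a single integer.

Op 1 fold_down: fold axis h@4; visible region now rows[4,8) x cols[0,4) = 4x4
Op 2 fold_down: fold axis h@6; visible region now rows[6,8) x cols[0,4) = 2x4
Op 3 fold_left: fold axis v@2; visible region now rows[6,8) x cols[0,2) = 2x2
Op 4 fold_up: fold axis h@7; visible region now rows[6,7) x cols[0,2) = 1x2
Op 5 cut(0, 0): punch at orig (6,0); cuts so far [(6, 0)]; region rows[6,7) x cols[0,2) = 1x2
Unfold 1 (reflect across h@7): 2 holes -> [(6, 0), (7, 0)]
Unfold 2 (reflect across v@2): 4 holes -> [(6, 0), (6, 3), (7, 0), (7, 3)]
Unfold 3 (reflect across h@6): 8 holes -> [(4, 0), (4, 3), (5, 0), (5, 3), (6, 0), (6, 3), (7, 0), (7, 3)]
Unfold 4 (reflect across h@4): 16 holes -> [(0, 0), (0, 3), (1, 0), (1, 3), (2, 0), (2, 3), (3, 0), (3, 3), (4, 0), (4, 3), (5, 0), (5, 3), (6, 0), (6, 3), (7, 0), (7, 3)]

Answer: 16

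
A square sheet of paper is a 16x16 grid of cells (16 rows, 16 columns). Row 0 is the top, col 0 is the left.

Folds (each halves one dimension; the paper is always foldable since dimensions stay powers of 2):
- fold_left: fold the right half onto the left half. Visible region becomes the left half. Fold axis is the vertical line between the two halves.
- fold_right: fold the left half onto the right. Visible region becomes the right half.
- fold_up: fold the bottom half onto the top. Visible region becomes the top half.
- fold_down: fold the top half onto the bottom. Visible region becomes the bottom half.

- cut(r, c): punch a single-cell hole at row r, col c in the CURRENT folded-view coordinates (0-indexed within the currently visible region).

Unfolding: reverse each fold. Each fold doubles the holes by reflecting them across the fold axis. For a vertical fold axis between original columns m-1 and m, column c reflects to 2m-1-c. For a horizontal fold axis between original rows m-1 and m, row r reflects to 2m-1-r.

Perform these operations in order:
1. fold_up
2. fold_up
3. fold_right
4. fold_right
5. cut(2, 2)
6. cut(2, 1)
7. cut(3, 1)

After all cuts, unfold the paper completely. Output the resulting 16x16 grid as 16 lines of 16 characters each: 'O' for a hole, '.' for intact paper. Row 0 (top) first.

Op 1 fold_up: fold axis h@8; visible region now rows[0,8) x cols[0,16) = 8x16
Op 2 fold_up: fold axis h@4; visible region now rows[0,4) x cols[0,16) = 4x16
Op 3 fold_right: fold axis v@8; visible region now rows[0,4) x cols[8,16) = 4x8
Op 4 fold_right: fold axis v@12; visible region now rows[0,4) x cols[12,16) = 4x4
Op 5 cut(2, 2): punch at orig (2,14); cuts so far [(2, 14)]; region rows[0,4) x cols[12,16) = 4x4
Op 6 cut(2, 1): punch at orig (2,13); cuts so far [(2, 13), (2, 14)]; region rows[0,4) x cols[12,16) = 4x4
Op 7 cut(3, 1): punch at orig (3,13); cuts so far [(2, 13), (2, 14), (3, 13)]; region rows[0,4) x cols[12,16) = 4x4
Unfold 1 (reflect across v@12): 6 holes -> [(2, 9), (2, 10), (2, 13), (2, 14), (3, 10), (3, 13)]
Unfold 2 (reflect across v@8): 12 holes -> [(2, 1), (2, 2), (2, 5), (2, 6), (2, 9), (2, 10), (2, 13), (2, 14), (3, 2), (3, 5), (3, 10), (3, 13)]
Unfold 3 (reflect across h@4): 24 holes -> [(2, 1), (2, 2), (2, 5), (2, 6), (2, 9), (2, 10), (2, 13), (2, 14), (3, 2), (3, 5), (3, 10), (3, 13), (4, 2), (4, 5), (4, 10), (4, 13), (5, 1), (5, 2), (5, 5), (5, 6), (5, 9), (5, 10), (5, 13), (5, 14)]
Unfold 4 (reflect across h@8): 48 holes -> [(2, 1), (2, 2), (2, 5), (2, 6), (2, 9), (2, 10), (2, 13), (2, 14), (3, 2), (3, 5), (3, 10), (3, 13), (4, 2), (4, 5), (4, 10), (4, 13), (5, 1), (5, 2), (5, 5), (5, 6), (5, 9), (5, 10), (5, 13), (5, 14), (10, 1), (10, 2), (10, 5), (10, 6), (10, 9), (10, 10), (10, 13), (10, 14), (11, 2), (11, 5), (11, 10), (11, 13), (12, 2), (12, 5), (12, 10), (12, 13), (13, 1), (13, 2), (13, 5), (13, 6), (13, 9), (13, 10), (13, 13), (13, 14)]

Answer: ................
................
.OO..OO..OO..OO.
..O..O....O..O..
..O..O....O..O..
.OO..OO..OO..OO.
................
................
................
................
.OO..OO..OO..OO.
..O..O....O..O..
..O..O....O..O..
.OO..OO..OO..OO.
................
................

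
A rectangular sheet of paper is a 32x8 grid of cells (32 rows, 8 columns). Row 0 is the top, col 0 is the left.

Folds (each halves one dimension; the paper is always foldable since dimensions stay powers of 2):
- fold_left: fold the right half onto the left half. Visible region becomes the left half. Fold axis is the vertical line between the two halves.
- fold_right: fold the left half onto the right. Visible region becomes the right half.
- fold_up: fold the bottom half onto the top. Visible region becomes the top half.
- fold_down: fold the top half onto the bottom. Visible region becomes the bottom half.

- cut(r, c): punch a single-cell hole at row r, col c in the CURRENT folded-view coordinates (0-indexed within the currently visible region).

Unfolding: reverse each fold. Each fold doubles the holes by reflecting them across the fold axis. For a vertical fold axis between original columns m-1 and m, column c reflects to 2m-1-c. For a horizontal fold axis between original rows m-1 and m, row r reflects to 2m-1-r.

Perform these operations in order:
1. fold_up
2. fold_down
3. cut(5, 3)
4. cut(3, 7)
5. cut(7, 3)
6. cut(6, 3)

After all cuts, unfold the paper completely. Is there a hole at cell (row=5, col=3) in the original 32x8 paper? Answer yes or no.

Op 1 fold_up: fold axis h@16; visible region now rows[0,16) x cols[0,8) = 16x8
Op 2 fold_down: fold axis h@8; visible region now rows[8,16) x cols[0,8) = 8x8
Op 3 cut(5, 3): punch at orig (13,3); cuts so far [(13, 3)]; region rows[8,16) x cols[0,8) = 8x8
Op 4 cut(3, 7): punch at orig (11,7); cuts so far [(11, 7), (13, 3)]; region rows[8,16) x cols[0,8) = 8x8
Op 5 cut(7, 3): punch at orig (15,3); cuts so far [(11, 7), (13, 3), (15, 3)]; region rows[8,16) x cols[0,8) = 8x8
Op 6 cut(6, 3): punch at orig (14,3); cuts so far [(11, 7), (13, 3), (14, 3), (15, 3)]; region rows[8,16) x cols[0,8) = 8x8
Unfold 1 (reflect across h@8): 8 holes -> [(0, 3), (1, 3), (2, 3), (4, 7), (11, 7), (13, 3), (14, 3), (15, 3)]
Unfold 2 (reflect across h@16): 16 holes -> [(0, 3), (1, 3), (2, 3), (4, 7), (11, 7), (13, 3), (14, 3), (15, 3), (16, 3), (17, 3), (18, 3), (20, 7), (27, 7), (29, 3), (30, 3), (31, 3)]
Holes: [(0, 3), (1, 3), (2, 3), (4, 7), (11, 7), (13, 3), (14, 3), (15, 3), (16, 3), (17, 3), (18, 3), (20, 7), (27, 7), (29, 3), (30, 3), (31, 3)]

Answer: no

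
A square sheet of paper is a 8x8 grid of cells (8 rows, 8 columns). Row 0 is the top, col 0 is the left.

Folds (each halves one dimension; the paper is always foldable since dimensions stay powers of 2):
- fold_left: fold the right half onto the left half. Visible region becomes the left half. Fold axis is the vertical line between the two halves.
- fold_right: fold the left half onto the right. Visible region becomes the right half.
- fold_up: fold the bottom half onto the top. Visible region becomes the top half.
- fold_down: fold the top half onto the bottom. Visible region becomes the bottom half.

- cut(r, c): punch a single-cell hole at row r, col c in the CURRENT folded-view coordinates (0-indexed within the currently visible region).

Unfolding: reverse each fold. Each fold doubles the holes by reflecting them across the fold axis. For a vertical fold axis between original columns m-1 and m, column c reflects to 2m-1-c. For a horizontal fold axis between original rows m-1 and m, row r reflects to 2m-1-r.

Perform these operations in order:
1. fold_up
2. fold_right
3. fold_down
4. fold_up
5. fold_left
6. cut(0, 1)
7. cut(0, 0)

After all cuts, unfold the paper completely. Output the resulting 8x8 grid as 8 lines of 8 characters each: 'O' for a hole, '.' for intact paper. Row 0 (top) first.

Answer: OOOOOOOO
OOOOOOOO
OOOOOOOO
OOOOOOOO
OOOOOOOO
OOOOOOOO
OOOOOOOO
OOOOOOOO

Derivation:
Op 1 fold_up: fold axis h@4; visible region now rows[0,4) x cols[0,8) = 4x8
Op 2 fold_right: fold axis v@4; visible region now rows[0,4) x cols[4,8) = 4x4
Op 3 fold_down: fold axis h@2; visible region now rows[2,4) x cols[4,8) = 2x4
Op 4 fold_up: fold axis h@3; visible region now rows[2,3) x cols[4,8) = 1x4
Op 5 fold_left: fold axis v@6; visible region now rows[2,3) x cols[4,6) = 1x2
Op 6 cut(0, 1): punch at orig (2,5); cuts so far [(2, 5)]; region rows[2,3) x cols[4,6) = 1x2
Op 7 cut(0, 0): punch at orig (2,4); cuts so far [(2, 4), (2, 5)]; region rows[2,3) x cols[4,6) = 1x2
Unfold 1 (reflect across v@6): 4 holes -> [(2, 4), (2, 5), (2, 6), (2, 7)]
Unfold 2 (reflect across h@3): 8 holes -> [(2, 4), (2, 5), (2, 6), (2, 7), (3, 4), (3, 5), (3, 6), (3, 7)]
Unfold 3 (reflect across h@2): 16 holes -> [(0, 4), (0, 5), (0, 6), (0, 7), (1, 4), (1, 5), (1, 6), (1, 7), (2, 4), (2, 5), (2, 6), (2, 7), (3, 4), (3, 5), (3, 6), (3, 7)]
Unfold 4 (reflect across v@4): 32 holes -> [(0, 0), (0, 1), (0, 2), (0, 3), (0, 4), (0, 5), (0, 6), (0, 7), (1, 0), (1, 1), (1, 2), (1, 3), (1, 4), (1, 5), (1, 6), (1, 7), (2, 0), (2, 1), (2, 2), (2, 3), (2, 4), (2, 5), (2, 6), (2, 7), (3, 0), (3, 1), (3, 2), (3, 3), (3, 4), (3, 5), (3, 6), (3, 7)]
Unfold 5 (reflect across h@4): 64 holes -> [(0, 0), (0, 1), (0, 2), (0, 3), (0, 4), (0, 5), (0, 6), (0, 7), (1, 0), (1, 1), (1, 2), (1, 3), (1, 4), (1, 5), (1, 6), (1, 7), (2, 0), (2, 1), (2, 2), (2, 3), (2, 4), (2, 5), (2, 6), (2, 7), (3, 0), (3, 1), (3, 2), (3, 3), (3, 4), (3, 5), (3, 6), (3, 7), (4, 0), (4, 1), (4, 2), (4, 3), (4, 4), (4, 5), (4, 6), (4, 7), (5, 0), (5, 1), (5, 2), (5, 3), (5, 4), (5, 5), (5, 6), (5, 7), (6, 0), (6, 1), (6, 2), (6, 3), (6, 4), (6, 5), (6, 6), (6, 7), (7, 0), (7, 1), (7, 2), (7, 3), (7, 4), (7, 5), (7, 6), (7, 7)]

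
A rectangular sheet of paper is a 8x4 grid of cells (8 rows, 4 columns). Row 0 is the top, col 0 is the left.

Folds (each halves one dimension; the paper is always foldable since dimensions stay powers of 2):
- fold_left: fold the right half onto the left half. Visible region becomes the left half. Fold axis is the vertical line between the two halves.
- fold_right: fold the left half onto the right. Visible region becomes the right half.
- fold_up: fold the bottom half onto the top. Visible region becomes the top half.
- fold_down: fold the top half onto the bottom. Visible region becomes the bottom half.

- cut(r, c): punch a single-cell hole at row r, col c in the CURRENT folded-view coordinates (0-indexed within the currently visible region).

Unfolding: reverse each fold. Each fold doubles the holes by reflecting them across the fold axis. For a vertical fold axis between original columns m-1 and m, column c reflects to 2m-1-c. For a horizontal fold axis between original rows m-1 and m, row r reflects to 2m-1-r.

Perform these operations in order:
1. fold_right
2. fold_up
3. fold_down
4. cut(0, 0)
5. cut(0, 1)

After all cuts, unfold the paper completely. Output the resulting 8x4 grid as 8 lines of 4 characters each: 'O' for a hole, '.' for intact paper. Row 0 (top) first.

Answer: ....
OOOO
OOOO
....
....
OOOO
OOOO
....

Derivation:
Op 1 fold_right: fold axis v@2; visible region now rows[0,8) x cols[2,4) = 8x2
Op 2 fold_up: fold axis h@4; visible region now rows[0,4) x cols[2,4) = 4x2
Op 3 fold_down: fold axis h@2; visible region now rows[2,4) x cols[2,4) = 2x2
Op 4 cut(0, 0): punch at orig (2,2); cuts so far [(2, 2)]; region rows[2,4) x cols[2,4) = 2x2
Op 5 cut(0, 1): punch at orig (2,3); cuts so far [(2, 2), (2, 3)]; region rows[2,4) x cols[2,4) = 2x2
Unfold 1 (reflect across h@2): 4 holes -> [(1, 2), (1, 3), (2, 2), (2, 3)]
Unfold 2 (reflect across h@4): 8 holes -> [(1, 2), (1, 3), (2, 2), (2, 3), (5, 2), (5, 3), (6, 2), (6, 3)]
Unfold 3 (reflect across v@2): 16 holes -> [(1, 0), (1, 1), (1, 2), (1, 3), (2, 0), (2, 1), (2, 2), (2, 3), (5, 0), (5, 1), (5, 2), (5, 3), (6, 0), (6, 1), (6, 2), (6, 3)]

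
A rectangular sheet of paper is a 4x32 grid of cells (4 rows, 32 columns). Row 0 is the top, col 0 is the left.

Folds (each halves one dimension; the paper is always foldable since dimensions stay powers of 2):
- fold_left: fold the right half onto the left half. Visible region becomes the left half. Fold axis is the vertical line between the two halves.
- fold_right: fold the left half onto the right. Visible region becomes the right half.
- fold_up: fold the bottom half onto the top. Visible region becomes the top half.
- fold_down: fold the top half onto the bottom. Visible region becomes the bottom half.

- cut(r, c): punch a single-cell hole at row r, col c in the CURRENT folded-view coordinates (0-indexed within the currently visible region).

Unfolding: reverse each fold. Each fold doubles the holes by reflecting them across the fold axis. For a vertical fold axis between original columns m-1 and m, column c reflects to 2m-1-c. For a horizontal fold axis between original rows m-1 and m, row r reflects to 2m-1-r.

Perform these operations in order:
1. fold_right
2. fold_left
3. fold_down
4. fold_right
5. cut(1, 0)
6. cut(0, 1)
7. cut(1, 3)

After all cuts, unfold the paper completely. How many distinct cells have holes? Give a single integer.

Op 1 fold_right: fold axis v@16; visible region now rows[0,4) x cols[16,32) = 4x16
Op 2 fold_left: fold axis v@24; visible region now rows[0,4) x cols[16,24) = 4x8
Op 3 fold_down: fold axis h@2; visible region now rows[2,4) x cols[16,24) = 2x8
Op 4 fold_right: fold axis v@20; visible region now rows[2,4) x cols[20,24) = 2x4
Op 5 cut(1, 0): punch at orig (3,20); cuts so far [(3, 20)]; region rows[2,4) x cols[20,24) = 2x4
Op 6 cut(0, 1): punch at orig (2,21); cuts so far [(2, 21), (3, 20)]; region rows[2,4) x cols[20,24) = 2x4
Op 7 cut(1, 3): punch at orig (3,23); cuts so far [(2, 21), (3, 20), (3, 23)]; region rows[2,4) x cols[20,24) = 2x4
Unfold 1 (reflect across v@20): 6 holes -> [(2, 18), (2, 21), (3, 16), (3, 19), (3, 20), (3, 23)]
Unfold 2 (reflect across h@2): 12 holes -> [(0, 16), (0, 19), (0, 20), (0, 23), (1, 18), (1, 21), (2, 18), (2, 21), (3, 16), (3, 19), (3, 20), (3, 23)]
Unfold 3 (reflect across v@24): 24 holes -> [(0, 16), (0, 19), (0, 20), (0, 23), (0, 24), (0, 27), (0, 28), (0, 31), (1, 18), (1, 21), (1, 26), (1, 29), (2, 18), (2, 21), (2, 26), (2, 29), (3, 16), (3, 19), (3, 20), (3, 23), (3, 24), (3, 27), (3, 28), (3, 31)]
Unfold 4 (reflect across v@16): 48 holes -> [(0, 0), (0, 3), (0, 4), (0, 7), (0, 8), (0, 11), (0, 12), (0, 15), (0, 16), (0, 19), (0, 20), (0, 23), (0, 24), (0, 27), (0, 28), (0, 31), (1, 2), (1, 5), (1, 10), (1, 13), (1, 18), (1, 21), (1, 26), (1, 29), (2, 2), (2, 5), (2, 10), (2, 13), (2, 18), (2, 21), (2, 26), (2, 29), (3, 0), (3, 3), (3, 4), (3, 7), (3, 8), (3, 11), (3, 12), (3, 15), (3, 16), (3, 19), (3, 20), (3, 23), (3, 24), (3, 27), (3, 28), (3, 31)]

Answer: 48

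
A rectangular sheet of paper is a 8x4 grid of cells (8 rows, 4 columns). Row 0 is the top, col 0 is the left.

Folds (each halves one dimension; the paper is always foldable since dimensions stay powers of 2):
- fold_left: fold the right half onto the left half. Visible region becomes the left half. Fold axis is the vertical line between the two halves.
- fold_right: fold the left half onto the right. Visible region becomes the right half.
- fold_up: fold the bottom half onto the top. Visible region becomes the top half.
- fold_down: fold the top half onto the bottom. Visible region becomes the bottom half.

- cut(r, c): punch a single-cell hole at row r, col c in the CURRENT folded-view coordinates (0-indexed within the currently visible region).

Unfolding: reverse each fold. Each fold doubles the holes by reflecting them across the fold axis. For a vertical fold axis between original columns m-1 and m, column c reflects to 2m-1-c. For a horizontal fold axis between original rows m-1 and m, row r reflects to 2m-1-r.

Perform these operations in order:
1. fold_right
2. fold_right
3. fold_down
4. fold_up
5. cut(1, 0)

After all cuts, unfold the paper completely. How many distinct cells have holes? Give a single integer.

Answer: 16

Derivation:
Op 1 fold_right: fold axis v@2; visible region now rows[0,8) x cols[2,4) = 8x2
Op 2 fold_right: fold axis v@3; visible region now rows[0,8) x cols[3,4) = 8x1
Op 3 fold_down: fold axis h@4; visible region now rows[4,8) x cols[3,4) = 4x1
Op 4 fold_up: fold axis h@6; visible region now rows[4,6) x cols[3,4) = 2x1
Op 5 cut(1, 0): punch at orig (5,3); cuts so far [(5, 3)]; region rows[4,6) x cols[3,4) = 2x1
Unfold 1 (reflect across h@6): 2 holes -> [(5, 3), (6, 3)]
Unfold 2 (reflect across h@4): 4 holes -> [(1, 3), (2, 3), (5, 3), (6, 3)]
Unfold 3 (reflect across v@3): 8 holes -> [(1, 2), (1, 3), (2, 2), (2, 3), (5, 2), (5, 3), (6, 2), (6, 3)]
Unfold 4 (reflect across v@2): 16 holes -> [(1, 0), (1, 1), (1, 2), (1, 3), (2, 0), (2, 1), (2, 2), (2, 3), (5, 0), (5, 1), (5, 2), (5, 3), (6, 0), (6, 1), (6, 2), (6, 3)]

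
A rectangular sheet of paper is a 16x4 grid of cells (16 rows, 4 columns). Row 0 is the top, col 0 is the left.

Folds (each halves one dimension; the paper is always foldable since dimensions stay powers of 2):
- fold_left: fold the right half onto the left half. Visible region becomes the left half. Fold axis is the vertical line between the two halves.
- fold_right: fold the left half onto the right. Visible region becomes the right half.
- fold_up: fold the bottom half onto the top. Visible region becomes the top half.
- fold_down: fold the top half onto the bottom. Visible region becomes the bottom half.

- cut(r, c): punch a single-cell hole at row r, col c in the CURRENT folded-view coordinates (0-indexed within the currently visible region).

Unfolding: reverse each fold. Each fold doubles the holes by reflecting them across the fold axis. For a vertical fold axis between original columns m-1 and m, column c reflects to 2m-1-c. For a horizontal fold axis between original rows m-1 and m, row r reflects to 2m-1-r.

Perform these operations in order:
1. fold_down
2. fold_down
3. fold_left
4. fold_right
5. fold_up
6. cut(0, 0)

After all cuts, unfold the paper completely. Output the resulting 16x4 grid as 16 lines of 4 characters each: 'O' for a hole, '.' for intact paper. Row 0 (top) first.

Op 1 fold_down: fold axis h@8; visible region now rows[8,16) x cols[0,4) = 8x4
Op 2 fold_down: fold axis h@12; visible region now rows[12,16) x cols[0,4) = 4x4
Op 3 fold_left: fold axis v@2; visible region now rows[12,16) x cols[0,2) = 4x2
Op 4 fold_right: fold axis v@1; visible region now rows[12,16) x cols[1,2) = 4x1
Op 5 fold_up: fold axis h@14; visible region now rows[12,14) x cols[1,2) = 2x1
Op 6 cut(0, 0): punch at orig (12,1); cuts so far [(12, 1)]; region rows[12,14) x cols[1,2) = 2x1
Unfold 1 (reflect across h@14): 2 holes -> [(12, 1), (15, 1)]
Unfold 2 (reflect across v@1): 4 holes -> [(12, 0), (12, 1), (15, 0), (15, 1)]
Unfold 3 (reflect across v@2): 8 holes -> [(12, 0), (12, 1), (12, 2), (12, 3), (15, 0), (15, 1), (15, 2), (15, 3)]
Unfold 4 (reflect across h@12): 16 holes -> [(8, 0), (8, 1), (8, 2), (8, 3), (11, 0), (11, 1), (11, 2), (11, 3), (12, 0), (12, 1), (12, 2), (12, 3), (15, 0), (15, 1), (15, 2), (15, 3)]
Unfold 5 (reflect across h@8): 32 holes -> [(0, 0), (0, 1), (0, 2), (0, 3), (3, 0), (3, 1), (3, 2), (3, 3), (4, 0), (4, 1), (4, 2), (4, 3), (7, 0), (7, 1), (7, 2), (7, 3), (8, 0), (8, 1), (8, 2), (8, 3), (11, 0), (11, 1), (11, 2), (11, 3), (12, 0), (12, 1), (12, 2), (12, 3), (15, 0), (15, 1), (15, 2), (15, 3)]

Answer: OOOO
....
....
OOOO
OOOO
....
....
OOOO
OOOO
....
....
OOOO
OOOO
....
....
OOOO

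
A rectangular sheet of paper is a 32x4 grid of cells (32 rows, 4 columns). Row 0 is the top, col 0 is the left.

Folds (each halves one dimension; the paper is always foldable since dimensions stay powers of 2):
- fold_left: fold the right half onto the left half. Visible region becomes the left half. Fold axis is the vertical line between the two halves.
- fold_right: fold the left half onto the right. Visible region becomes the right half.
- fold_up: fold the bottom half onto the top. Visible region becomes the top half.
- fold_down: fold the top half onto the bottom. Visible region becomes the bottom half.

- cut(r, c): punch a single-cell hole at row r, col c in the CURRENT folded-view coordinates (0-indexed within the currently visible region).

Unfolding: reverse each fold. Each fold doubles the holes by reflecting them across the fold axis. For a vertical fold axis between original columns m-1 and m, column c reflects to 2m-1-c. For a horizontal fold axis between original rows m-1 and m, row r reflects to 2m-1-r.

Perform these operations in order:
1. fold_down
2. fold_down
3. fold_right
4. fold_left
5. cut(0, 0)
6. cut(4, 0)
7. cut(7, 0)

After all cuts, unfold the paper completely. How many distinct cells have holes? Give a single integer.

Answer: 48

Derivation:
Op 1 fold_down: fold axis h@16; visible region now rows[16,32) x cols[0,4) = 16x4
Op 2 fold_down: fold axis h@24; visible region now rows[24,32) x cols[0,4) = 8x4
Op 3 fold_right: fold axis v@2; visible region now rows[24,32) x cols[2,4) = 8x2
Op 4 fold_left: fold axis v@3; visible region now rows[24,32) x cols[2,3) = 8x1
Op 5 cut(0, 0): punch at orig (24,2); cuts so far [(24, 2)]; region rows[24,32) x cols[2,3) = 8x1
Op 6 cut(4, 0): punch at orig (28,2); cuts so far [(24, 2), (28, 2)]; region rows[24,32) x cols[2,3) = 8x1
Op 7 cut(7, 0): punch at orig (31,2); cuts so far [(24, 2), (28, 2), (31, 2)]; region rows[24,32) x cols[2,3) = 8x1
Unfold 1 (reflect across v@3): 6 holes -> [(24, 2), (24, 3), (28, 2), (28, 3), (31, 2), (31, 3)]
Unfold 2 (reflect across v@2): 12 holes -> [(24, 0), (24, 1), (24, 2), (24, 3), (28, 0), (28, 1), (28, 2), (28, 3), (31, 0), (31, 1), (31, 2), (31, 3)]
Unfold 3 (reflect across h@24): 24 holes -> [(16, 0), (16, 1), (16, 2), (16, 3), (19, 0), (19, 1), (19, 2), (19, 3), (23, 0), (23, 1), (23, 2), (23, 3), (24, 0), (24, 1), (24, 2), (24, 3), (28, 0), (28, 1), (28, 2), (28, 3), (31, 0), (31, 1), (31, 2), (31, 3)]
Unfold 4 (reflect across h@16): 48 holes -> [(0, 0), (0, 1), (0, 2), (0, 3), (3, 0), (3, 1), (3, 2), (3, 3), (7, 0), (7, 1), (7, 2), (7, 3), (8, 0), (8, 1), (8, 2), (8, 3), (12, 0), (12, 1), (12, 2), (12, 3), (15, 0), (15, 1), (15, 2), (15, 3), (16, 0), (16, 1), (16, 2), (16, 3), (19, 0), (19, 1), (19, 2), (19, 3), (23, 0), (23, 1), (23, 2), (23, 3), (24, 0), (24, 1), (24, 2), (24, 3), (28, 0), (28, 1), (28, 2), (28, 3), (31, 0), (31, 1), (31, 2), (31, 3)]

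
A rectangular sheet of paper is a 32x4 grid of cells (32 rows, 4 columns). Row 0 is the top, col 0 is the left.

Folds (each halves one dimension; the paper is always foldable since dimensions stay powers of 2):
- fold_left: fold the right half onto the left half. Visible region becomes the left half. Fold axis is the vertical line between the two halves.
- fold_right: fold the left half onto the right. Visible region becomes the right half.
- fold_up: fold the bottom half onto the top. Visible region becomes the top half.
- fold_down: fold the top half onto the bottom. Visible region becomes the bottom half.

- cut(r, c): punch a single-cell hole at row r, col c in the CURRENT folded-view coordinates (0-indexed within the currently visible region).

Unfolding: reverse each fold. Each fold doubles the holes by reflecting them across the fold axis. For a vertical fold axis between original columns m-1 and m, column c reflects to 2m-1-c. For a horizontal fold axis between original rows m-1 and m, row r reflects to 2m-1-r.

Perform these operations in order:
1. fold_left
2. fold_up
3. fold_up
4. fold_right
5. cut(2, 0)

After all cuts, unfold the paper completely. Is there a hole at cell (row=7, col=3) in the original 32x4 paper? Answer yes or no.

Op 1 fold_left: fold axis v@2; visible region now rows[0,32) x cols[0,2) = 32x2
Op 2 fold_up: fold axis h@16; visible region now rows[0,16) x cols[0,2) = 16x2
Op 3 fold_up: fold axis h@8; visible region now rows[0,8) x cols[0,2) = 8x2
Op 4 fold_right: fold axis v@1; visible region now rows[0,8) x cols[1,2) = 8x1
Op 5 cut(2, 0): punch at orig (2,1); cuts so far [(2, 1)]; region rows[0,8) x cols[1,2) = 8x1
Unfold 1 (reflect across v@1): 2 holes -> [(2, 0), (2, 1)]
Unfold 2 (reflect across h@8): 4 holes -> [(2, 0), (2, 1), (13, 0), (13, 1)]
Unfold 3 (reflect across h@16): 8 holes -> [(2, 0), (2, 1), (13, 0), (13, 1), (18, 0), (18, 1), (29, 0), (29, 1)]
Unfold 4 (reflect across v@2): 16 holes -> [(2, 0), (2, 1), (2, 2), (2, 3), (13, 0), (13, 1), (13, 2), (13, 3), (18, 0), (18, 1), (18, 2), (18, 3), (29, 0), (29, 1), (29, 2), (29, 3)]
Holes: [(2, 0), (2, 1), (2, 2), (2, 3), (13, 0), (13, 1), (13, 2), (13, 3), (18, 0), (18, 1), (18, 2), (18, 3), (29, 0), (29, 1), (29, 2), (29, 3)]

Answer: no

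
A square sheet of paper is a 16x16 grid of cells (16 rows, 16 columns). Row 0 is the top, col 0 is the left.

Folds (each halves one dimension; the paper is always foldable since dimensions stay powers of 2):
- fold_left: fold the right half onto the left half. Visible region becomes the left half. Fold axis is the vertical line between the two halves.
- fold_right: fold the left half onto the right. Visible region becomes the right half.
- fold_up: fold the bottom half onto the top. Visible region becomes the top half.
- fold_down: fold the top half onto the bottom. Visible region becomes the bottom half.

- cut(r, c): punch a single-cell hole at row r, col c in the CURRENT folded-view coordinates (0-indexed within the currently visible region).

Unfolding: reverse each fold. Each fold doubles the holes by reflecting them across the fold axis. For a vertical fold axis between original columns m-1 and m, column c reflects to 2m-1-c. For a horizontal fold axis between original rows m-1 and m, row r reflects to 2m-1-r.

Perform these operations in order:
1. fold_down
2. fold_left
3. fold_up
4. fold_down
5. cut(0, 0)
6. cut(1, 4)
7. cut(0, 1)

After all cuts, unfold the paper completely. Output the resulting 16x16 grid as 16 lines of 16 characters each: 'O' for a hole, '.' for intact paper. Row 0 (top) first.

Answer: ....O......O....
OO............OO
OO............OO
....O......O....
....O......O....
OO............OO
OO............OO
....O......O....
....O......O....
OO............OO
OO............OO
....O......O....
....O......O....
OO............OO
OO............OO
....O......O....

Derivation:
Op 1 fold_down: fold axis h@8; visible region now rows[8,16) x cols[0,16) = 8x16
Op 2 fold_left: fold axis v@8; visible region now rows[8,16) x cols[0,8) = 8x8
Op 3 fold_up: fold axis h@12; visible region now rows[8,12) x cols[0,8) = 4x8
Op 4 fold_down: fold axis h@10; visible region now rows[10,12) x cols[0,8) = 2x8
Op 5 cut(0, 0): punch at orig (10,0); cuts so far [(10, 0)]; region rows[10,12) x cols[0,8) = 2x8
Op 6 cut(1, 4): punch at orig (11,4); cuts so far [(10, 0), (11, 4)]; region rows[10,12) x cols[0,8) = 2x8
Op 7 cut(0, 1): punch at orig (10,1); cuts so far [(10, 0), (10, 1), (11, 4)]; region rows[10,12) x cols[0,8) = 2x8
Unfold 1 (reflect across h@10): 6 holes -> [(8, 4), (9, 0), (9, 1), (10, 0), (10, 1), (11, 4)]
Unfold 2 (reflect across h@12): 12 holes -> [(8, 4), (9, 0), (9, 1), (10, 0), (10, 1), (11, 4), (12, 4), (13, 0), (13, 1), (14, 0), (14, 1), (15, 4)]
Unfold 3 (reflect across v@8): 24 holes -> [(8, 4), (8, 11), (9, 0), (9, 1), (9, 14), (9, 15), (10, 0), (10, 1), (10, 14), (10, 15), (11, 4), (11, 11), (12, 4), (12, 11), (13, 0), (13, 1), (13, 14), (13, 15), (14, 0), (14, 1), (14, 14), (14, 15), (15, 4), (15, 11)]
Unfold 4 (reflect across h@8): 48 holes -> [(0, 4), (0, 11), (1, 0), (1, 1), (1, 14), (1, 15), (2, 0), (2, 1), (2, 14), (2, 15), (3, 4), (3, 11), (4, 4), (4, 11), (5, 0), (5, 1), (5, 14), (5, 15), (6, 0), (6, 1), (6, 14), (6, 15), (7, 4), (7, 11), (8, 4), (8, 11), (9, 0), (9, 1), (9, 14), (9, 15), (10, 0), (10, 1), (10, 14), (10, 15), (11, 4), (11, 11), (12, 4), (12, 11), (13, 0), (13, 1), (13, 14), (13, 15), (14, 0), (14, 1), (14, 14), (14, 15), (15, 4), (15, 11)]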